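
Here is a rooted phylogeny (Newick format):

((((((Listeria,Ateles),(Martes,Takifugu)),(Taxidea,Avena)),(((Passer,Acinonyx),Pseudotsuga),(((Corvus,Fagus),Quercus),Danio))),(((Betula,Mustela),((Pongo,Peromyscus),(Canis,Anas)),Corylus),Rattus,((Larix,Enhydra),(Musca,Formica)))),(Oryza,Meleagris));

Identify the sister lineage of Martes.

Takifugu

Martes attaches to the tree at the node subtending (Martes,Takifugu).
The other lineage descending from that same node — the sister group — is the single tip Takifugu.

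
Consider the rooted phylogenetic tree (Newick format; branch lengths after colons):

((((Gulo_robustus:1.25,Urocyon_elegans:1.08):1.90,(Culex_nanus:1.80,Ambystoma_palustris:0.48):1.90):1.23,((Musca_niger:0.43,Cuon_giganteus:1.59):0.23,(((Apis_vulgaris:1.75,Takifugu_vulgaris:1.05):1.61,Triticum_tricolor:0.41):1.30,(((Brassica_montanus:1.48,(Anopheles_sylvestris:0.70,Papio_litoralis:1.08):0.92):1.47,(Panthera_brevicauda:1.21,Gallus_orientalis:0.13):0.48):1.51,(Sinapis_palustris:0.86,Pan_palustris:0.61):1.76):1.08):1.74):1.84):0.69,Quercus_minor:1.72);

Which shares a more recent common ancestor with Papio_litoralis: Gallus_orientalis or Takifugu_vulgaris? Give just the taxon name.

Gallus_orientalis

The MRCA of Papio_litoralis and Gallus_orientalis subtends ((Brassica_montanus,(Anopheles_sylvestris,Papio_litoralis)),(Panthera_brevicauda,Gallus_orientalis)) (5 taxa).
The MRCA of Papio_litoralis and Takifugu_vulgaris subtends (((Apis_vulgaris,Takifugu_vulgaris),Triticum_tricolor),(((Brassica_montanus,(Anopheles_sylvestris,Papio_litoralis)),(Panthera_brevicauda,Gallus_orientalis)),(Sinapis_palustris,Pan_palustris))) (10 taxa).
The first is nested inside the second, so Papio_litoralis shares a more recent common ancestor with Gallus_orientalis.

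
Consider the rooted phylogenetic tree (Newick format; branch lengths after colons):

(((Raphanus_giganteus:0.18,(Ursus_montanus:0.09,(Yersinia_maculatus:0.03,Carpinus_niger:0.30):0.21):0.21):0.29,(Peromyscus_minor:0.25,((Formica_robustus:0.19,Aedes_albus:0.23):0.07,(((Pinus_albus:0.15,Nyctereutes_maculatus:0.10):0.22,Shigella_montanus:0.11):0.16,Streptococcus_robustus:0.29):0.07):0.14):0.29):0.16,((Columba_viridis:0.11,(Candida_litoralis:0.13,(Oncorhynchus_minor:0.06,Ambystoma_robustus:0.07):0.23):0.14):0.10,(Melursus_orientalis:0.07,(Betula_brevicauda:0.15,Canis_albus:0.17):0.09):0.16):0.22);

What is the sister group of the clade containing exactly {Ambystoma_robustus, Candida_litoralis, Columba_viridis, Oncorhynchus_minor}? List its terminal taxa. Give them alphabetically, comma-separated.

Betula_brevicauda, Canis_albus, Melursus_orientalis

The clade containing exactly {Ambystoma_robustus, Candida_litoralis, Columba_viridis, Oncorhynchus_minor} attaches to the tree at the node subtending ((Columba_viridis,(Candida_litoralis,(Oncorhynchus_minor,Ambystoma_robustus))),(Melursus_orientalis,(Betula_brevicauda,Canis_albus))).
The other lineage descending from that same node — the sister group — is (Melursus_orientalis,(Betula_brevicauda,Canis_albus)); its 3 tips in alphabetical order are the answer.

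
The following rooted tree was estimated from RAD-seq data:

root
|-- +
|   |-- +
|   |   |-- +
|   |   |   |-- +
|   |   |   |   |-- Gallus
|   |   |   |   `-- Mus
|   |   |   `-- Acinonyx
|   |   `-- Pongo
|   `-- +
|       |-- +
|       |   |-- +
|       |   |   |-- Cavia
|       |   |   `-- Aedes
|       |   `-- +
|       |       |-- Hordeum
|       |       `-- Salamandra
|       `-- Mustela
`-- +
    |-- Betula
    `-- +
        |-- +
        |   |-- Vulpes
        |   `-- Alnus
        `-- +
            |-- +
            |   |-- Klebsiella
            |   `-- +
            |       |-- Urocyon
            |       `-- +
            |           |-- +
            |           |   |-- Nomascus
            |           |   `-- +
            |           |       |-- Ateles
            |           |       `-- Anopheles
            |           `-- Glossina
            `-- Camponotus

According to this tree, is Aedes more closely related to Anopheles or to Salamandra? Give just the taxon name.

Salamandra

The MRCA of Aedes and Salamandra subtends ((Cavia,Aedes),(Hordeum,Salamandra)) (4 taxa).
The MRCA of Aedes and Anopheles is the root, subtending the entire tree (19 taxa).
The first is nested inside the second, so Aedes shares a more recent common ancestor with Salamandra.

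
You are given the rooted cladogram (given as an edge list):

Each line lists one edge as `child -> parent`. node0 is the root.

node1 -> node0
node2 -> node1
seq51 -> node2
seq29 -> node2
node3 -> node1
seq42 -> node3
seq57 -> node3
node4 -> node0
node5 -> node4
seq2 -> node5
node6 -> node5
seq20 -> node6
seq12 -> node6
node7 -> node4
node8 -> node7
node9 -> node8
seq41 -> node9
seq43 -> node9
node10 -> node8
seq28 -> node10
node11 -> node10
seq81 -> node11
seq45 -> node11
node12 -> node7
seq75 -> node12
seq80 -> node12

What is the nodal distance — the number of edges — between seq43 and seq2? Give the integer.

The MRCA of seq43 and seq2 is the node subtending ((seq2,(seq20,seq12)),(((seq41,seq43),(seq28,(seq81,seq45))),(seq75,seq80))).
From seq43 up to that node: 4 branches. From seq2 up to the same node: 2 branches. Total: 4 + 2 = 6.

6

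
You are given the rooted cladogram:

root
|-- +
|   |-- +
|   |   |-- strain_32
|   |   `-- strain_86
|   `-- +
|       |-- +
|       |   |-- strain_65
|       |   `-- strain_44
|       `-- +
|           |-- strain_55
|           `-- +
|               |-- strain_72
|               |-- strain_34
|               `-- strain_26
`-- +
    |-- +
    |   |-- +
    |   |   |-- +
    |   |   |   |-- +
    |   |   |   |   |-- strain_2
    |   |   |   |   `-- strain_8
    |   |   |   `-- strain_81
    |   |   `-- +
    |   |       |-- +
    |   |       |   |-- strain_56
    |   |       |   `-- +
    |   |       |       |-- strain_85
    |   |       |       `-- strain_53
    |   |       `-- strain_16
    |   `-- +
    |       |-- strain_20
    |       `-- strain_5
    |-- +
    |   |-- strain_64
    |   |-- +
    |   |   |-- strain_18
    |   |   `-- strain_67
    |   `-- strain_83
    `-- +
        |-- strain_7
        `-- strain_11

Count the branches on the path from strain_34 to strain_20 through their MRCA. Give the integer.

The MRCA of strain_34 and strain_20 is the root of the tree.
From strain_34 up to that node: 5 branches. From strain_20 up to the same node: 4 branches. Total: 5 + 4 = 9.

9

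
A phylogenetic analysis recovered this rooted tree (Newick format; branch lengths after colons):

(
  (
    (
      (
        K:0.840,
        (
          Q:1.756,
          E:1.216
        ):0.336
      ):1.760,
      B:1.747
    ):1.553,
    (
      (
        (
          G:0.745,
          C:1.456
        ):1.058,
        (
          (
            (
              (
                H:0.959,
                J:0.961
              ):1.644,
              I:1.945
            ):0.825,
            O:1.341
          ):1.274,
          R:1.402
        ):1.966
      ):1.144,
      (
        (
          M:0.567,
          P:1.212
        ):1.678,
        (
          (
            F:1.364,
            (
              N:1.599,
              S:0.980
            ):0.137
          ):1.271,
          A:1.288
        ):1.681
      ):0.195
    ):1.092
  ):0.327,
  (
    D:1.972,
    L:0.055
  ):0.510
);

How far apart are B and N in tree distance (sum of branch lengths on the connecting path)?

The path runs B → … → MRCA → … → N; the MRCA is the node subtending (((K,(Q,E)),B),(((G,C),((((H,J),I),O),R)),((M,P),((F,(N,S)),A)))).
Branch lengths along that path: 1.747 + 1.553 + 1.092 + 0.195 + 1.681 + 1.271 + 0.137 + 1.599 = 9.275.

9.275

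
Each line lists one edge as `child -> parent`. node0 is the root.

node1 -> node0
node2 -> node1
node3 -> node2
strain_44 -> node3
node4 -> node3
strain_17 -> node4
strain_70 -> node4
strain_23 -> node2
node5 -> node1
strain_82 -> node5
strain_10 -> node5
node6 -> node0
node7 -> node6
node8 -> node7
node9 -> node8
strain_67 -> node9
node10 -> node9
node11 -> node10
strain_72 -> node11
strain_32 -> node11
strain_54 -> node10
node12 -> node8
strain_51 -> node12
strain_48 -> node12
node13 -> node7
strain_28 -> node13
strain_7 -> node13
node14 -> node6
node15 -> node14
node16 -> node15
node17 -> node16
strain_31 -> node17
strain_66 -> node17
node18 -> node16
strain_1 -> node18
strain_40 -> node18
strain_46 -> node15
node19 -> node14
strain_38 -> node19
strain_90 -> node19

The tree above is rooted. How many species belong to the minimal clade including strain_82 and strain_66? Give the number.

The MRCA of strain_82 and strain_66 is the root, so the clade is the entire tree.
That clade contains 21 terminal taxa: strain_1, strain_10, strain_17, strain_23, strain_28, strain_31, strain_32, strain_38, strain_40, strain_44, strain_46, strain_48, strain_51, strain_54, strain_66, strain_67, strain_7, strain_70, strain_72, strain_82, strain_90.

21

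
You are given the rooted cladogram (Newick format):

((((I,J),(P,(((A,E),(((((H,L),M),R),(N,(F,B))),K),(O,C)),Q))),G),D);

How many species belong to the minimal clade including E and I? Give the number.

The MRCA of E and I is the node subtending ((I,J),(P,(((A,E),(((((H,L),M),R),(N,(F,B))),K),(O,C)),Q))).
That clade contains 16 terminal taxa: A, B, C, E, F, H, I, J, K, L, M, N, O, P, Q, R.

16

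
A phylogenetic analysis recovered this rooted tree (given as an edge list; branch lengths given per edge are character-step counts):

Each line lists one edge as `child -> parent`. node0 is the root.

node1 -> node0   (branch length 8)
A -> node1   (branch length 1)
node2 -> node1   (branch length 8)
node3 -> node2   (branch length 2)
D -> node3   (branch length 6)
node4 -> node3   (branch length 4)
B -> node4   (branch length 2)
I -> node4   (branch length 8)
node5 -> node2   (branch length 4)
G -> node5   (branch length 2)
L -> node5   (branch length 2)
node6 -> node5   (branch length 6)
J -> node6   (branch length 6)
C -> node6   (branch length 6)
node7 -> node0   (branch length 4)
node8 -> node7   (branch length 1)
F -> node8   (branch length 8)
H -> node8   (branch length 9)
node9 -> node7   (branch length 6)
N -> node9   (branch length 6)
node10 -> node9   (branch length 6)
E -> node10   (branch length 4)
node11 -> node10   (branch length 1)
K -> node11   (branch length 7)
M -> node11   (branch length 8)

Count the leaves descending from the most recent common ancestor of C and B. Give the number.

The MRCA of C and B is the node subtending ((D,(B,I)),(G,L,(J,C))).
That clade contains 7 terminal taxa: B, C, D, G, I, J, L.

7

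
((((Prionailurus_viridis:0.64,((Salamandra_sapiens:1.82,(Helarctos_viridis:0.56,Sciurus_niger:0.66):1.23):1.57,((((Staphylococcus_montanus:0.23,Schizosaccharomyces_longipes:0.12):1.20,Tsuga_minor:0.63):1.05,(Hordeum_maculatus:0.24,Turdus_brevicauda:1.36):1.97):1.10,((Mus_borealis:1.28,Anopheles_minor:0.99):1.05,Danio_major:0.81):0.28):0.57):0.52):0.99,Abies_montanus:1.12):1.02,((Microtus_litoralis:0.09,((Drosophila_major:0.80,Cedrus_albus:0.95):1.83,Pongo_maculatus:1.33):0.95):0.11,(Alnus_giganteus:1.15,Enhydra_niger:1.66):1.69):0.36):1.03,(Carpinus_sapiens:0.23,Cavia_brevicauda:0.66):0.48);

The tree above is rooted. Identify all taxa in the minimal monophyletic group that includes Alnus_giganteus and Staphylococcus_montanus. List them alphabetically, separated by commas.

Tracing Alnus_giganteus: it sits inside (Alnus_giganteus,Enhydra_niger).
Tracing Staphylococcus_montanus: it sits inside (Staphylococcus_montanus,Schizosaccharomyces_longipes).
The smallest clade enclosing both is (((Prionailurus_viridis,((Salamandra_sapiens,(Helarctos_viridis,Sciurus_niger)),((((Staphylococcus_montanus,Schizosaccharomyces_longipes),Tsuga_minor),(Hordeum_maculatus,Turdus_brevicauda)),((Mus_borealis,Anopheles_minor),Danio_major)))),Abies_montanus),((Microtus_litoralis,((Drosophila_major,Cedrus_albus),Pongo_maculatus)),(Alnus_giganteus,Enhydra_niger))); the answer is its 19 terminal taxa in alphabetical order.

Abies_montanus, Alnus_giganteus, Anopheles_minor, Cedrus_albus, Danio_major, Drosophila_major, Enhydra_niger, Helarctos_viridis, Hordeum_maculatus, Microtus_litoralis, Mus_borealis, Pongo_maculatus, Prionailurus_viridis, Salamandra_sapiens, Schizosaccharomyces_longipes, Sciurus_niger, Staphylococcus_montanus, Tsuga_minor, Turdus_brevicauda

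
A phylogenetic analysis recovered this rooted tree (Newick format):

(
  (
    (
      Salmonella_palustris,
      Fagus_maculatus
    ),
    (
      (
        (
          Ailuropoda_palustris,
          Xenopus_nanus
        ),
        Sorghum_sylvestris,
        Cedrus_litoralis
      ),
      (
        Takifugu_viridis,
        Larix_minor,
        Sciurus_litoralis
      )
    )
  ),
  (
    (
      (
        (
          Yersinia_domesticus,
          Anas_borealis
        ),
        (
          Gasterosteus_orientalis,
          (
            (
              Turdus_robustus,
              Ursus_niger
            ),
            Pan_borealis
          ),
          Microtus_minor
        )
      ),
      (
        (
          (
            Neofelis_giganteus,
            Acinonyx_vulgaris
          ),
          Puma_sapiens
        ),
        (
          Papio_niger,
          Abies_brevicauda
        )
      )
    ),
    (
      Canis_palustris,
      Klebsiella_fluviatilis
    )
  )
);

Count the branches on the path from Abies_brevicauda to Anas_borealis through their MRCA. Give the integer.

6

The MRCA of Abies_brevicauda and Anas_borealis is the node subtending (((Yersinia_domesticus,Anas_borealis),(Gasterosteus_orientalis,((Turdus_robustus,Ursus_niger),Pan_borealis),Microtus_minor)),(((Neofelis_giganteus,Acinonyx_vulgaris),Puma_sapiens),(Papio_niger,Abies_brevicauda))).
From Abies_brevicauda up to that node: 3 branches. From Anas_borealis up to the same node: 3 branches. Total: 3 + 3 = 6.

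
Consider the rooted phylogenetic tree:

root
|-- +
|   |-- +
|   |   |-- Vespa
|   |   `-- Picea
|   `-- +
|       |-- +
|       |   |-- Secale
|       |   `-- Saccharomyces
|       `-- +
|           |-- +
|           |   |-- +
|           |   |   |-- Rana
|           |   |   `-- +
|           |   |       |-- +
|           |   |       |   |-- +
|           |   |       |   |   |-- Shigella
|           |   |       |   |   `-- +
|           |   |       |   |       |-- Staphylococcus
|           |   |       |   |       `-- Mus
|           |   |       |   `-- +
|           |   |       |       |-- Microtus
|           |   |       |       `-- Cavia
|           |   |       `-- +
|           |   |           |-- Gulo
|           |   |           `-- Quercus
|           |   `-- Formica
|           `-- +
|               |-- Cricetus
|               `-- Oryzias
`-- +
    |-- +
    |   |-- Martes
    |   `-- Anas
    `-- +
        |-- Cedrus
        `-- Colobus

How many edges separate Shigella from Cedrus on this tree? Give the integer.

12

The MRCA of Shigella and Cedrus is the root of the tree.
From Shigella up to that node: 9 branches. From Cedrus up to the same node: 3 branches. Total: 9 + 3 = 12.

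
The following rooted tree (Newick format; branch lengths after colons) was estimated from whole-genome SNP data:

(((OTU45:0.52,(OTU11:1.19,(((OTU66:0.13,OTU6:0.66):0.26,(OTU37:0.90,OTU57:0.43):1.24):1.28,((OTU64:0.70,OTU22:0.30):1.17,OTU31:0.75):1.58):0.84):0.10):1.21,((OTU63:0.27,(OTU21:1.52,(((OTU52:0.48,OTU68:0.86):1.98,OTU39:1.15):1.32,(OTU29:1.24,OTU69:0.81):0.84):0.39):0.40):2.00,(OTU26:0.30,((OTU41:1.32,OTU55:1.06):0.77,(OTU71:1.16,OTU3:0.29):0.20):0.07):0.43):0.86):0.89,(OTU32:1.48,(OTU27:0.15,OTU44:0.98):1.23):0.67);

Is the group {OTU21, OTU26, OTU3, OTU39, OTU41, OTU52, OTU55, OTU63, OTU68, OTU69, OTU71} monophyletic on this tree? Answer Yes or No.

The MRCA of the listed taxa subtends ((OTU63,(OTU21,(((OTU52,OTU68),OTU39),(OTU29,OTU69)))),(OTU26,((OTU41,OTU55),(OTU71,OTU3)))).
That clade also contains OTU29, which is not in the proposed group, so the group is not monophyletic.

No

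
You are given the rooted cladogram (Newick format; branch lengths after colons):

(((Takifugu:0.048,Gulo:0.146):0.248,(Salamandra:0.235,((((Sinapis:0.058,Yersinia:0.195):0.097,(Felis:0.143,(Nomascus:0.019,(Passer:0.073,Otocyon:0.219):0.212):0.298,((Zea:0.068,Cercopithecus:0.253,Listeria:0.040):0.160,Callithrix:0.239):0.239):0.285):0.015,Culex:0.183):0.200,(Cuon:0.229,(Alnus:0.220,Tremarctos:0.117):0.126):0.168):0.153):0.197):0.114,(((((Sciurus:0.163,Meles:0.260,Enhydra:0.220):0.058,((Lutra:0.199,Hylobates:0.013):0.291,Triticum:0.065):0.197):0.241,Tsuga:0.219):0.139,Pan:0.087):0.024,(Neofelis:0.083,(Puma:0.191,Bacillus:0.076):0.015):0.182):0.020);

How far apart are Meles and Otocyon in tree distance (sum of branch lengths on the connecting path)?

The path runs Meles → … → MRCA → … → Otocyon; the MRCA is the root of the tree.
Branch lengths along that path: 0.260 + 0.058 + 0.241 + 0.139 + 0.024 + 0.020 + 0.114 + 0.197 + 0.153 + 0.200 + 0.015 + 0.285 + 0.298 + 0.212 + 0.219 = 2.435.

2.435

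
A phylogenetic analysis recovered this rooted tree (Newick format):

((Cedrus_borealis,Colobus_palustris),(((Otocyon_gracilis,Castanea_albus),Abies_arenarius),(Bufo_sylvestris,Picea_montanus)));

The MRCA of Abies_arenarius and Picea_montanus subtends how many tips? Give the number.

5

The MRCA of Abies_arenarius and Picea_montanus is the node subtending (((Otocyon_gracilis,Castanea_albus),Abies_arenarius),(Bufo_sylvestris,Picea_montanus)).
That clade contains 5 terminal taxa: Abies_arenarius, Bufo_sylvestris, Castanea_albus, Otocyon_gracilis, Picea_montanus.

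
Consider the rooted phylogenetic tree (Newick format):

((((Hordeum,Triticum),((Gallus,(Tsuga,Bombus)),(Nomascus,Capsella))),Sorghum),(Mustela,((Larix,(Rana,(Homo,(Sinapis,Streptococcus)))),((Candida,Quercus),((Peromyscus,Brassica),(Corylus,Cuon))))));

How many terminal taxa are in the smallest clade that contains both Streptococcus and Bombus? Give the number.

The MRCA of Streptococcus and Bombus is the root, so the clade is the entire tree.
That clade contains 20 terminal taxa: Bombus, Brassica, Candida, Capsella, Corylus, Cuon, Gallus, Homo, Hordeum, Larix, Mustela, Nomascus, Peromyscus, Quercus, Rana, Sinapis, Sorghum, Streptococcus, Triticum, Tsuga.

20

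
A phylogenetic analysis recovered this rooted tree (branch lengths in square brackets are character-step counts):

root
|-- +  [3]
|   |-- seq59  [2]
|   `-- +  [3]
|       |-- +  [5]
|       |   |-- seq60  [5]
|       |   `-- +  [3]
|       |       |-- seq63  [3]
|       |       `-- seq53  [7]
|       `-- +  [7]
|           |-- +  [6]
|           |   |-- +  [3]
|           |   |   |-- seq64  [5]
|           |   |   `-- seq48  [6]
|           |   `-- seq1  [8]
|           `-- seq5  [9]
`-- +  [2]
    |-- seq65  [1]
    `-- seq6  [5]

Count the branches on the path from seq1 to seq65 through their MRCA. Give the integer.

7

The MRCA of seq1 and seq65 is the root of the tree.
From seq1 up to that node: 5 branches. From seq65 up to the same node: 2 branches. Total: 5 + 2 = 7.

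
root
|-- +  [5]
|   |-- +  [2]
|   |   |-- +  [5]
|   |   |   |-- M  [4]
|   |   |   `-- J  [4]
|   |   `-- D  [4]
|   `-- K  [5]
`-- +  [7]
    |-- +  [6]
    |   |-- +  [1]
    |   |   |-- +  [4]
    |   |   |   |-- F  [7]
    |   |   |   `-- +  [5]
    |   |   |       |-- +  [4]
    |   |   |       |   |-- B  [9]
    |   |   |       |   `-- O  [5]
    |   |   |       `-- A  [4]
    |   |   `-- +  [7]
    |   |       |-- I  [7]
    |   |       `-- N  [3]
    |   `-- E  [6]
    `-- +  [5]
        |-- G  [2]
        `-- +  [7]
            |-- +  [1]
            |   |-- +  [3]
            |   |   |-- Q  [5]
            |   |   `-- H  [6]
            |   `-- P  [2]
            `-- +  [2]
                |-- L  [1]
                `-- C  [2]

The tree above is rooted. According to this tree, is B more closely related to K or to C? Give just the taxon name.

C

The MRCA of B and C subtends ((((F,((B,O),A)),(I,N)),E),(G,(((Q,H),P),(L,C)))) (13 taxa).
The MRCA of B and K is the root, subtending the entire tree (17 taxa).
The first is nested inside the second, so B shares a more recent common ancestor with C.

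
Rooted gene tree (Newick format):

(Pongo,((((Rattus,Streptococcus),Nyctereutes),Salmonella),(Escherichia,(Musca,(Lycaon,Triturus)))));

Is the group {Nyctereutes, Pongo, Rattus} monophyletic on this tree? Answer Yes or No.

The MRCA of the listed taxa is the root, so the smallest clade containing them is the whole tree.
That clade also contains Escherichia, Lycaon, Musca, Salmonella, Streptococcus, Triturus, which are not in the proposed group, so the group is not monophyletic.

No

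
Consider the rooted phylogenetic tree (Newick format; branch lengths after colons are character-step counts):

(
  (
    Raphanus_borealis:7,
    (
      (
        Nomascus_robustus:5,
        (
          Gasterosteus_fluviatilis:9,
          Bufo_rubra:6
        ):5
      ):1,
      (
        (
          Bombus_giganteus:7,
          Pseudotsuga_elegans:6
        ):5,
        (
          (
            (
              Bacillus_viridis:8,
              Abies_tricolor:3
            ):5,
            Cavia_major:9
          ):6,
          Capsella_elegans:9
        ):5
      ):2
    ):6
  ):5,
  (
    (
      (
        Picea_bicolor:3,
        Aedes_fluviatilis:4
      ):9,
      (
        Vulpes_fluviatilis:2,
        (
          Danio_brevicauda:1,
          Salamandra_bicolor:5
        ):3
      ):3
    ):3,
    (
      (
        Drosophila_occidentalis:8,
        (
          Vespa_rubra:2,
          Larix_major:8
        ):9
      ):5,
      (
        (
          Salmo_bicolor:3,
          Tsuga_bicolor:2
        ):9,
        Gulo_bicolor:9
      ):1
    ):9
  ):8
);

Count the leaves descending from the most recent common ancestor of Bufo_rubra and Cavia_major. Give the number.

The MRCA of Bufo_rubra and Cavia_major is the node subtending ((Nomascus_robustus,(Gasterosteus_fluviatilis,Bufo_rubra)),((Bombus_giganteus,Pseudotsuga_elegans),(((Bacillus_viridis,Abies_tricolor),Cavia_major),Capsella_elegans))).
That clade contains 9 terminal taxa: Abies_tricolor, Bacillus_viridis, Bombus_giganteus, Bufo_rubra, Capsella_elegans, Cavia_major, Gasterosteus_fluviatilis, Nomascus_robustus, Pseudotsuga_elegans.

9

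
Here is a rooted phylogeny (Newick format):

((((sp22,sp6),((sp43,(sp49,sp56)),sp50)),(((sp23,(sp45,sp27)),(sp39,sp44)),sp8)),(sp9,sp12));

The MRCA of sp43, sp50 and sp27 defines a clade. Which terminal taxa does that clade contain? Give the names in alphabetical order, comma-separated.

sp22, sp23, sp27, sp39, sp43, sp44, sp45, sp49, sp50, sp56, sp6, sp8

Tracing sp43: it sits inside (sp43,(sp49,sp56)).
Tracing sp50: it sits inside ((sp43,(sp49,sp56)),sp50).
Tracing sp27: it sits inside (sp45,sp27).
The smallest clade enclosing all 3 is (((sp22,sp6),((sp43,(sp49,sp56)),sp50)),(((sp23,(sp45,sp27)),(sp39,sp44)),sp8)); the answer is its 12 terminal taxa in alphabetical order.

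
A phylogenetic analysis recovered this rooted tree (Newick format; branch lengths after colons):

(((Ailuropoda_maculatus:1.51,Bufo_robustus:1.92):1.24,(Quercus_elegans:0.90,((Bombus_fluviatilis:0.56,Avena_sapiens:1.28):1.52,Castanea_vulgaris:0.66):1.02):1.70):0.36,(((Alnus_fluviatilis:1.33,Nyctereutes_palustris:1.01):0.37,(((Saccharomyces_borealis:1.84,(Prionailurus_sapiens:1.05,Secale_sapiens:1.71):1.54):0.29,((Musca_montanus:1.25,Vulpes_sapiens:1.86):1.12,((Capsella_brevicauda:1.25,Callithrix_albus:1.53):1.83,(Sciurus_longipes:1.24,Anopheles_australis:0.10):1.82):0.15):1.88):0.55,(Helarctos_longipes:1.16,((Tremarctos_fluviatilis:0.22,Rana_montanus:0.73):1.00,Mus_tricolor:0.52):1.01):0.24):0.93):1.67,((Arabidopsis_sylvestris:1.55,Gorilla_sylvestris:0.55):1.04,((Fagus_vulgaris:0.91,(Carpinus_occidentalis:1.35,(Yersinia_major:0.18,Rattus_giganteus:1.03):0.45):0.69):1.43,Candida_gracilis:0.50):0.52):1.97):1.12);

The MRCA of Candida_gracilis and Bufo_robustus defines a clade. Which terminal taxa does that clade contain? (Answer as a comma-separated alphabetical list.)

Ailuropoda_maculatus, Alnus_fluviatilis, Anopheles_australis, Arabidopsis_sylvestris, Avena_sapiens, Bombus_fluviatilis, Bufo_robustus, Callithrix_albus, Candida_gracilis, Capsella_brevicauda, Carpinus_occidentalis, Castanea_vulgaris, Fagus_vulgaris, Gorilla_sylvestris, Helarctos_longipes, Mus_tricolor, Musca_montanus, Nyctereutes_palustris, Prionailurus_sapiens, Quercus_elegans, Rana_montanus, Rattus_giganteus, Saccharomyces_borealis, Sciurus_longipes, Secale_sapiens, Tremarctos_fluviatilis, Vulpes_sapiens, Yersinia_major

Tracing Candida_gracilis: it sits inside ((Fagus_vulgaris,(Carpinus_occidentalis,(Yersinia_major,Rattus_giganteus))),Candida_gracilis).
Tracing Bufo_robustus: it sits inside (Ailuropoda_maculatus,Bufo_robustus).
The smallest clade enclosing both is the whole tree (their MRCA is the root), so the answer is all 28 tips in alphabetical order.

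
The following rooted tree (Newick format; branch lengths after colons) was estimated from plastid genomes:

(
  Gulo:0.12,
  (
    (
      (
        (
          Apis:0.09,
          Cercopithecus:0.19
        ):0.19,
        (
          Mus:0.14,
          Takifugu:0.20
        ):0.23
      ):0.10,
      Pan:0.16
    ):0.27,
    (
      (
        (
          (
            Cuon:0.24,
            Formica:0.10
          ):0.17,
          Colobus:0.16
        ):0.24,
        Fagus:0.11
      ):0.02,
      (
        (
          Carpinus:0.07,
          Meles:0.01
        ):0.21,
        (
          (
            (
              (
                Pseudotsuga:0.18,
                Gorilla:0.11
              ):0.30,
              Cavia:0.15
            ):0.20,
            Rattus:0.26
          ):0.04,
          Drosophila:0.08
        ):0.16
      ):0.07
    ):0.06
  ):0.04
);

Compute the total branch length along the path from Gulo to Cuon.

The path runs Gulo → … → MRCA → … → Cuon; the MRCA is the root of the tree.
Branch lengths along that path: 0.12 + 0.04 + 0.06 + 0.02 + 0.24 + 0.17 + 0.24 = 0.89.

0.89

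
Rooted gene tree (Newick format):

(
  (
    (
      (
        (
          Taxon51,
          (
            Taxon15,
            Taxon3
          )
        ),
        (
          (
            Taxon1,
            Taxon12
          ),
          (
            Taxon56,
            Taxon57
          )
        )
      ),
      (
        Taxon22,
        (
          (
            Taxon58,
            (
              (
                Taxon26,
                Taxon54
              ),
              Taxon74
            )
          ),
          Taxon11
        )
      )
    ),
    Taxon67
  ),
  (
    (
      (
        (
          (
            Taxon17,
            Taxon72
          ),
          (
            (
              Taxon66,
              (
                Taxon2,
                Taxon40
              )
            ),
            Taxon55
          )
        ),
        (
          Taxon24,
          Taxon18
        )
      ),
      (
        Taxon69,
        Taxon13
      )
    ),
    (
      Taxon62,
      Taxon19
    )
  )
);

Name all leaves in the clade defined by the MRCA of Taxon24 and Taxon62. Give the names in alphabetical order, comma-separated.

Taxon13, Taxon17, Taxon18, Taxon19, Taxon2, Taxon24, Taxon40, Taxon55, Taxon62, Taxon66, Taxon69, Taxon72

Tracing Taxon24: it sits inside (Taxon24,Taxon18).
Tracing Taxon62: it sits inside (Taxon62,Taxon19).
The smallest clade enclosing both is (((((Taxon17,Taxon72),((Taxon66,(Taxon2,Taxon40)),Taxon55)),(Taxon24,Taxon18)),(Taxon69,Taxon13)),(Taxon62,Taxon19)); the answer is its 12 terminal taxa in alphabetical order.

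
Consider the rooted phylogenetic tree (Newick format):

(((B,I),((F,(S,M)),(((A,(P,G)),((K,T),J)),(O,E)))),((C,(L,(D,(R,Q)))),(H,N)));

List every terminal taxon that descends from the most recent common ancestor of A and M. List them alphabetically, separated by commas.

Tracing A: it sits inside (A,(P,G)).
Tracing M: it sits inside (S,M).
The smallest clade enclosing both is ((F,(S,M)),(((A,(P,G)),((K,T),J)),(O,E))); the answer is its 11 terminal taxa in alphabetical order.

A, E, F, G, J, K, M, O, P, S, T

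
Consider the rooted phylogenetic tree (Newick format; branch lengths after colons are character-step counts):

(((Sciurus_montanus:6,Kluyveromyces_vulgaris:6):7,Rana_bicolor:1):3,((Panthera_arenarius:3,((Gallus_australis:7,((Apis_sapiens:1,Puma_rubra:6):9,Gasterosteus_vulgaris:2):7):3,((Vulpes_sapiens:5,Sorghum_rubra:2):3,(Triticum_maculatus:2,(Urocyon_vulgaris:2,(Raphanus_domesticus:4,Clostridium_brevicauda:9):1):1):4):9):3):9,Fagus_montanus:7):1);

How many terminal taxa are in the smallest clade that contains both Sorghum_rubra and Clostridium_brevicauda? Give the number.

The MRCA of Sorghum_rubra and Clostridium_brevicauda is the node subtending ((Vulpes_sapiens,Sorghum_rubra),(Triticum_maculatus,(Urocyon_vulgaris,(Raphanus_domesticus,Clostridium_brevicauda)))).
That clade contains 6 terminal taxa: Clostridium_brevicauda, Raphanus_domesticus, Sorghum_rubra, Triticum_maculatus, Urocyon_vulgaris, Vulpes_sapiens.

6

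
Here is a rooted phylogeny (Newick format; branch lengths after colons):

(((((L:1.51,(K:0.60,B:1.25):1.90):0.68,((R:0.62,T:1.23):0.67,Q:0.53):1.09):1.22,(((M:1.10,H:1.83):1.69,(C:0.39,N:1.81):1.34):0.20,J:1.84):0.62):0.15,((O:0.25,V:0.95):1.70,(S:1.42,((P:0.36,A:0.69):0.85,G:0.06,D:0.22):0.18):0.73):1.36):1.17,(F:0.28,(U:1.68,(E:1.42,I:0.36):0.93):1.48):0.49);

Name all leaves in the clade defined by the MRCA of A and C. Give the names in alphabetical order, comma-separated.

Tracing A: it sits inside (P,A).
Tracing C: it sits inside (C,N).
The smallest clade enclosing both is ((((L,(K,B)),((R,T),Q)),(((M,H),(C,N)),J)),((O,V),(S,((P,A),G,D)))); the answer is its 18 terminal taxa in alphabetical order.

A, B, C, D, G, H, J, K, L, M, N, O, P, Q, R, S, T, V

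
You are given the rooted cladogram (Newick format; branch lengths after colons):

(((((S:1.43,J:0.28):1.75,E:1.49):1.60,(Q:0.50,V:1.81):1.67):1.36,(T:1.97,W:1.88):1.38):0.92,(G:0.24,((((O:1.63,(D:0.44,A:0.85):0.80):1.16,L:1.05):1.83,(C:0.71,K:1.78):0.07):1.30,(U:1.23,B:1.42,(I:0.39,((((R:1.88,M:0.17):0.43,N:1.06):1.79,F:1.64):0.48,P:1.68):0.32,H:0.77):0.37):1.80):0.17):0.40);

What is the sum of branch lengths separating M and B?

The path runs M → … → MRCA → … → B; the MRCA is the node subtending (U,B,(I,((((R,M),N),F),P),H)).
Branch lengths along that path: 0.17 + 0.43 + 1.79 + 0.48 + 0.32 + 0.37 + 1.42 = 4.98.

4.98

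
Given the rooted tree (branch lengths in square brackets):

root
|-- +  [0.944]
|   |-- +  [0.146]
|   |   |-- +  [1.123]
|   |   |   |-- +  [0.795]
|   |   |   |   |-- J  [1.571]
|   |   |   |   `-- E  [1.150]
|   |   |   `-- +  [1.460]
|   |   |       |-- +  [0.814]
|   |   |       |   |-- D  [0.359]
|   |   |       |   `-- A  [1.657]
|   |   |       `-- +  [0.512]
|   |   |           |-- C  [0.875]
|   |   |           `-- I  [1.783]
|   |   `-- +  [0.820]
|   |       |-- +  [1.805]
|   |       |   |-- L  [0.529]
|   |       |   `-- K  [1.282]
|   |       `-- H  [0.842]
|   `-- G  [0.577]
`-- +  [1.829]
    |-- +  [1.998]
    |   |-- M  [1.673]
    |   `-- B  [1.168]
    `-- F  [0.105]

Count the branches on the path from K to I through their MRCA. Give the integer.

The MRCA of K and I is the node subtending (((J,E),((D,A),(C,I))),((L,K),H)).
From K up to that node: 3 branches. From I up to the same node: 4 branches. Total: 3 + 4 = 7.

7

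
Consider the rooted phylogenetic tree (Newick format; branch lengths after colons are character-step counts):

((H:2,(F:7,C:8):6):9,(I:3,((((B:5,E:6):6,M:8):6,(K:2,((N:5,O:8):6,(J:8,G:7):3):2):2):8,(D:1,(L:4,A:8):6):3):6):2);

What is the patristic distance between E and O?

The path runs E → … → MRCA → … → O; the MRCA is the node subtending (((B,E),M),(K,((N,O),(J,G)))).
Branch lengths along that path: 6 + 6 + 6 + 2 + 2 + 6 + 8 = 36.

36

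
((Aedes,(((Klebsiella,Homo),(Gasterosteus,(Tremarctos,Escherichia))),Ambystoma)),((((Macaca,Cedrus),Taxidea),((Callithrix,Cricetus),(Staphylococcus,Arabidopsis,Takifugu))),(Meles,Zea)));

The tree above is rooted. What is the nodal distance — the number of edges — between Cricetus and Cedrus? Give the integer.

6

The MRCA of Cricetus and Cedrus is the node subtending (((Macaca,Cedrus),Taxidea),((Callithrix,Cricetus),(Staphylococcus,Arabidopsis,Takifugu))).
From Cricetus up to that node: 3 branches. From Cedrus up to the same node: 3 branches. Total: 3 + 3 = 6.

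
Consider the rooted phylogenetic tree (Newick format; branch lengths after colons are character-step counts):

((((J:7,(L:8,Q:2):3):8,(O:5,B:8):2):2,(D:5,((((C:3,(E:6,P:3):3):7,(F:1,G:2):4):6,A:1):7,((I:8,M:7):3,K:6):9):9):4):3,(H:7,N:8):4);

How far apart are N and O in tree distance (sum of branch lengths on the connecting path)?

24

The path runs N → … → MRCA → … → O; the MRCA is the root of the tree.
Branch lengths along that path: 8 + 4 + 3 + 2 + 2 + 5 = 24.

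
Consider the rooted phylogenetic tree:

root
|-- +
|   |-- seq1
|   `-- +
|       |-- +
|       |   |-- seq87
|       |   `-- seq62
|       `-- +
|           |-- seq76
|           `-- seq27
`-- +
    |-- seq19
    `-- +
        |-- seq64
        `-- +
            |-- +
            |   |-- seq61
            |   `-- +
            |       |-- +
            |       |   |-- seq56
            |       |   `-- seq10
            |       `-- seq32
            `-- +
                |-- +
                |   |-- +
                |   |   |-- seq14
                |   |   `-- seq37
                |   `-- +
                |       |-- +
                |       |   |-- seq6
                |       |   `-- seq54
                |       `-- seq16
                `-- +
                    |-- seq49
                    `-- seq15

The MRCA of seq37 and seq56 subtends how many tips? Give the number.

11

The MRCA of seq37 and seq56 is the node subtending ((seq61,((seq56,seq10),seq32)),(((seq14,seq37),((seq6,seq54),seq16)),(seq49,seq15))).
That clade contains 11 terminal taxa: seq10, seq14, seq15, seq16, seq32, seq37, seq49, seq54, seq56, seq6, seq61.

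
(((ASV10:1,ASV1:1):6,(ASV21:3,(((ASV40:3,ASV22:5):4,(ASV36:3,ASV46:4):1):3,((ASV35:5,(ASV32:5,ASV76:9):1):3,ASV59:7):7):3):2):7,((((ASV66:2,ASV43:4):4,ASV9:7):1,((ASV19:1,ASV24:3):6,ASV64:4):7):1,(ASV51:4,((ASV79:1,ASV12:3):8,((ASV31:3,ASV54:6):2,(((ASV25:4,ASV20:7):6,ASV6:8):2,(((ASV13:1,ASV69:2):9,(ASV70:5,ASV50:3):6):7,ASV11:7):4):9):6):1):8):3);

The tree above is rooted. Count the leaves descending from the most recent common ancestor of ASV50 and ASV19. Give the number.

19

The MRCA of ASV50 and ASV19 is the node subtending ((((ASV66,ASV43),ASV9),((ASV19,ASV24),ASV64)),(ASV51,((ASV79,ASV12),((ASV31,ASV54),(((ASV25,ASV20),ASV6),(((ASV13,ASV69),(ASV70,ASV50)),ASV11)))))).
That clade contains 19 terminal taxa: ASV11, ASV12, ASV13, ASV19, ASV20, ASV24, ASV25, ASV31, ASV43, ASV50, ASV51, ASV54, ASV6, ASV64, ASV66, ASV69, ASV70, ASV79, ASV9.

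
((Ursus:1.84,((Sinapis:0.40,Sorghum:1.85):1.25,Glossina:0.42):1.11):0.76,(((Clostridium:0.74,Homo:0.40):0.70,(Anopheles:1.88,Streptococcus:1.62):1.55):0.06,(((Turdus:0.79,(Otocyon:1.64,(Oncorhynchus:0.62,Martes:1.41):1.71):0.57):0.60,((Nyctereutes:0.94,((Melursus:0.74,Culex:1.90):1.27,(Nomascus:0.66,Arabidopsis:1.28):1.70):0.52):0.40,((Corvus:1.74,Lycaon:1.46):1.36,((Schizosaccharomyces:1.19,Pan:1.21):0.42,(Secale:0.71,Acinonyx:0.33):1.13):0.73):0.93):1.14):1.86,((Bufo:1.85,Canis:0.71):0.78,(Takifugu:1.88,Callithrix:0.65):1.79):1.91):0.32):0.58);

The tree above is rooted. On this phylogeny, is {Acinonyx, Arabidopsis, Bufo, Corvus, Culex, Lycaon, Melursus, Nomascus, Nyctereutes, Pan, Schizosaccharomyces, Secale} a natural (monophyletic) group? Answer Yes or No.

The MRCA of the listed taxa subtends (((Turdus,(Otocyon,(Oncorhynchus,Martes))),((Nyctereutes,((Melursus,Culex),(Nomascus,Arabidopsis))),((Corvus,Lycaon),((Schizosaccharomyces,Pan),(Secale,Acinonyx))))),((Bufo,Canis),(Takifugu,Callithrix))).
That clade also contains Callithrix, Canis, Martes, Oncorhynchus, Otocyon, Takifugu, Turdus, which are not in the proposed group, so the group is not monophyletic.

No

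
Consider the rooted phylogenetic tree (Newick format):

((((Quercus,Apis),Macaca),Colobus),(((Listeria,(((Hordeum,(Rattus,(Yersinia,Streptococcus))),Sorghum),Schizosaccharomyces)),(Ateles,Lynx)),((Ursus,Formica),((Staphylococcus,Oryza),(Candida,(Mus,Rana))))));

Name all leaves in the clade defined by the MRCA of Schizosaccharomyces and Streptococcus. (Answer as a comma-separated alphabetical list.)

Tracing Schizosaccharomyces: it sits inside (((Hordeum,(Rattus,(Yersinia,Streptococcus))),Sorghum),Schizosaccharomyces).
Tracing Streptococcus: it sits inside (Yersinia,Streptococcus).
The smallest clade enclosing both is (((Hordeum,(Rattus,(Yersinia,Streptococcus))),Sorghum),Schizosaccharomyces); the answer is its 6 terminal taxa in alphabetical order.

Hordeum, Rattus, Schizosaccharomyces, Sorghum, Streptococcus, Yersinia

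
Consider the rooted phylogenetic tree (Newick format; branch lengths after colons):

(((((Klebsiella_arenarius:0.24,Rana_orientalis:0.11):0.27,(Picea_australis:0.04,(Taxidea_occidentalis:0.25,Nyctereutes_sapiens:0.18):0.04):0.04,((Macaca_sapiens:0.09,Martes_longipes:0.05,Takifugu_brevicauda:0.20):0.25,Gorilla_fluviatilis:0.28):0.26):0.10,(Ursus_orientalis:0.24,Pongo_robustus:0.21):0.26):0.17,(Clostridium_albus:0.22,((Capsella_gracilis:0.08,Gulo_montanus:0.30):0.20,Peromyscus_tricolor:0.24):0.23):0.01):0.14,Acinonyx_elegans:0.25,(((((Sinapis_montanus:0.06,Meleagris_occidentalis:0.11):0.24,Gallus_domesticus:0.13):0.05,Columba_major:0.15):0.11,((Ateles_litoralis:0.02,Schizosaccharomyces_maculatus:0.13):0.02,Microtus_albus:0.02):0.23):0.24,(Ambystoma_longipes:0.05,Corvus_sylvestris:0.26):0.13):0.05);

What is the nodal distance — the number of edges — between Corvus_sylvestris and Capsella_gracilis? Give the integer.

The MRCA of Corvus_sylvestris and Capsella_gracilis is the root of the tree.
From Corvus_sylvestris up to that node: 3 branches. From Capsella_gracilis up to the same node: 5 branches. Total: 3 + 5 = 8.

8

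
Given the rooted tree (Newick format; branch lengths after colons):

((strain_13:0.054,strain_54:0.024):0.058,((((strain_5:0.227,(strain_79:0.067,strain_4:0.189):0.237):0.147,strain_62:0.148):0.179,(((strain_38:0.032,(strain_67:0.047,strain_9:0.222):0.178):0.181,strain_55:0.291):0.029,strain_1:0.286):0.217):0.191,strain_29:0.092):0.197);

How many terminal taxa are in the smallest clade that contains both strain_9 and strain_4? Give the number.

The MRCA of strain_9 and strain_4 is the node subtending (((strain_5,(strain_79,strain_4)),strain_62),(((strain_38,(strain_67,strain_9)),strain_55),strain_1)).
That clade contains 9 terminal taxa: strain_1, strain_38, strain_4, strain_5, strain_55, strain_62, strain_67, strain_79, strain_9.

9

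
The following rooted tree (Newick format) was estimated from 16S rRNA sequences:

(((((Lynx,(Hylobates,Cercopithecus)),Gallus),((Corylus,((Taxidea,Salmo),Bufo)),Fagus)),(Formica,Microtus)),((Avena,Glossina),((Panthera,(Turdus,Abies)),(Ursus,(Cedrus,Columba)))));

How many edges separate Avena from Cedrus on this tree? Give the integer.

6

The MRCA of Avena and Cedrus is the node subtending ((Avena,Glossina),((Panthera,(Turdus,Abies)),(Ursus,(Cedrus,Columba)))).
From Avena up to that node: 2 branches. From Cedrus up to the same node: 4 branches. Total: 2 + 4 = 6.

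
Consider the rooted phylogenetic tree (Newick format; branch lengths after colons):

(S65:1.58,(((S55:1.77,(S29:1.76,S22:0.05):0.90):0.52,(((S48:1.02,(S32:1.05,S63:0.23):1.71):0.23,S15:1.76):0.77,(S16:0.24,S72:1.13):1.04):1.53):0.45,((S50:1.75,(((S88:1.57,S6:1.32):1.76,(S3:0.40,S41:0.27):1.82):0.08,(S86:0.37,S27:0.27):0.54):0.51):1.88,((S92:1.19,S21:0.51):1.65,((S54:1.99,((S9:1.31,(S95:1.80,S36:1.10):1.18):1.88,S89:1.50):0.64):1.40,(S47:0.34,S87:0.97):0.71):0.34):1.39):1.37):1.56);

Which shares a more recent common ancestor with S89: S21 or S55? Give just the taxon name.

The MRCA of S89 and S21 subtends ((S92,S21),((S54,((S9,(S95,S36)),S89)),(S47,S87))) (9 taxa).
The MRCA of S89 and S55 subtends (((S55,(S29,S22)),(((S48,(S32,S63)),S15),(S16,S72))),((S50,(((S88,S6),(S3,S41)),(S86,S27))),((S92,S21),((S54,((S9,(S95,S36)),S89)),(S47,S87))))) (25 taxa).
The first is nested inside the second, so S89 shares a more recent common ancestor with S21.

S21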